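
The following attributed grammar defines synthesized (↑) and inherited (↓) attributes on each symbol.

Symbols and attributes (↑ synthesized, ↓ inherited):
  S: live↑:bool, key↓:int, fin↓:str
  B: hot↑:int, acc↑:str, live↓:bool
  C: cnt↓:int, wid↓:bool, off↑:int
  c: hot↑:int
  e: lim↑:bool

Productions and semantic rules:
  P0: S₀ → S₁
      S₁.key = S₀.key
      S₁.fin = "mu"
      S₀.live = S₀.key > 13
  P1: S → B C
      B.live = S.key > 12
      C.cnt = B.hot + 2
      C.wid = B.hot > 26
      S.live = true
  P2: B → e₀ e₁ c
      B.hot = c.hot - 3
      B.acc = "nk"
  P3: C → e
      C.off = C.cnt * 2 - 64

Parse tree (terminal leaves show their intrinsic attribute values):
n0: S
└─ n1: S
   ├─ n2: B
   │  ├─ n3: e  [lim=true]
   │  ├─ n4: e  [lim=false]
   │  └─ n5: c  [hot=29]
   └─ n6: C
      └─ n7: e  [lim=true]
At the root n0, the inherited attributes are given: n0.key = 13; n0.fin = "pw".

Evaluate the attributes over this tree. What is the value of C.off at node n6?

-8

1. n0.key = 13  [given at root]
2. n0.fin = "pw"  [given at root]
3. n1.key = 13  [S₀.key]
4. n1.fin = "mu"  ["mu"]
5. n2.live = true  [S.key > 12]
6. n3.lim = true  [terminal]
7. n4.lim = false  [terminal]
8. n5.hot = 29  [terminal]
9. n2.hot = 26  [c.hot - 3]
10. n2.acc = "nk"  ["nk"]
11. n6.cnt = 28  [B.hot + 2]
12. n6.wid = false  [B.hot > 26]
13. n7.lim = true  [terminal]
14. n6.off = -8  [C.cnt * 2 - 64]
15. n1.live = true  [true]
16. n0.live = false  [S₀.key > 13]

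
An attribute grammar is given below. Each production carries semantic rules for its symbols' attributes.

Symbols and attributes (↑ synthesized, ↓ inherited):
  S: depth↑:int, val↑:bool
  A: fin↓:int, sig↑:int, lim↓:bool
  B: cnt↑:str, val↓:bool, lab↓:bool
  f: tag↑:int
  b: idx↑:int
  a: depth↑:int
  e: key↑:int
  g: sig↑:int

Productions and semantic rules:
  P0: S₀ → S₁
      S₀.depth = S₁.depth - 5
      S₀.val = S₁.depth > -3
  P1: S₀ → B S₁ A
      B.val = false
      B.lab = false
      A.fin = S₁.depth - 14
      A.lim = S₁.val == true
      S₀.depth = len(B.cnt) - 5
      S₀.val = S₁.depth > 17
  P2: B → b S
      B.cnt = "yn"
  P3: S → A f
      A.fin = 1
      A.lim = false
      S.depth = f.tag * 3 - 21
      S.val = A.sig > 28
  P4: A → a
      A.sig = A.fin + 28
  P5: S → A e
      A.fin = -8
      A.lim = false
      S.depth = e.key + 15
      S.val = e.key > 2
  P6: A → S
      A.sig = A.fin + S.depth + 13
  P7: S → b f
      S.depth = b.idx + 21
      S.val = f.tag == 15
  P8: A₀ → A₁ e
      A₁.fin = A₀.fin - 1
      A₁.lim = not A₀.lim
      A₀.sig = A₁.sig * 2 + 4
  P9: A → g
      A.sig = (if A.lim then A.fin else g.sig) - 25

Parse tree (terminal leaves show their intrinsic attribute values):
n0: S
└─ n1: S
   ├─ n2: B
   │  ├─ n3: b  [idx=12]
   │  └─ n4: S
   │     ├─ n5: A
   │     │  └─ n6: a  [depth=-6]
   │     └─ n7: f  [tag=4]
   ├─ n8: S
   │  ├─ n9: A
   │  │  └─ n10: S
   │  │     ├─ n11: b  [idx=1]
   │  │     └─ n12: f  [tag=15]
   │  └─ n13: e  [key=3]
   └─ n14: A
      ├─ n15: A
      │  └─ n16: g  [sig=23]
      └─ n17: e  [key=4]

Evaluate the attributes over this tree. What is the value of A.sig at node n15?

1. n2.val = false  [false]
2. n2.lab = false  [false]
3. n3.idx = 12  [terminal]
4. n5.fin = 1  [1]
5. n5.lim = false  [false]
6. n6.depth = -6  [terminal]
7. n5.sig = 29  [A.fin + 28]
8. n7.tag = 4  [terminal]
9. n4.depth = -9  [f.tag * 3 - 21]
10. n4.val = true  [A.sig > 28]
11. n2.cnt = "yn"  ["yn"]
12. n9.fin = -8  [-8]
13. n9.lim = false  [false]
14. n11.idx = 1  [terminal]
15. n12.tag = 15  [terminal]
16. n10.depth = 22  [b.idx + 21]
17. n10.val = true  [f.tag == 15]
18. n9.sig = 27  [A.fin + S.depth + 13]
19. n13.key = 3  [terminal]
20. n8.depth = 18  [e.key + 15]
21. n8.val = true  [e.key > 2]
22. n14.fin = 4  [S₁.depth - 14]
23. n14.lim = true  [S₁.val == true]
24. n15.fin = 3  [A₀.fin - 1]
25. n15.lim = false  [not A₀.lim]
26. n16.sig = 23  [terminal]
27. n15.sig = -2  [(if A.lim then A.fin else g.sig) - 25]
28. n17.key = 4  [terminal]
29. n14.sig = 0  [A₁.sig * 2 + 4]
30. n1.depth = -3  [len(B.cnt) - 5]
31. n1.val = true  [S₁.depth > 17]
32. n0.depth = -8  [S₁.depth - 5]
33. n0.val = false  [S₁.depth > -3]

-2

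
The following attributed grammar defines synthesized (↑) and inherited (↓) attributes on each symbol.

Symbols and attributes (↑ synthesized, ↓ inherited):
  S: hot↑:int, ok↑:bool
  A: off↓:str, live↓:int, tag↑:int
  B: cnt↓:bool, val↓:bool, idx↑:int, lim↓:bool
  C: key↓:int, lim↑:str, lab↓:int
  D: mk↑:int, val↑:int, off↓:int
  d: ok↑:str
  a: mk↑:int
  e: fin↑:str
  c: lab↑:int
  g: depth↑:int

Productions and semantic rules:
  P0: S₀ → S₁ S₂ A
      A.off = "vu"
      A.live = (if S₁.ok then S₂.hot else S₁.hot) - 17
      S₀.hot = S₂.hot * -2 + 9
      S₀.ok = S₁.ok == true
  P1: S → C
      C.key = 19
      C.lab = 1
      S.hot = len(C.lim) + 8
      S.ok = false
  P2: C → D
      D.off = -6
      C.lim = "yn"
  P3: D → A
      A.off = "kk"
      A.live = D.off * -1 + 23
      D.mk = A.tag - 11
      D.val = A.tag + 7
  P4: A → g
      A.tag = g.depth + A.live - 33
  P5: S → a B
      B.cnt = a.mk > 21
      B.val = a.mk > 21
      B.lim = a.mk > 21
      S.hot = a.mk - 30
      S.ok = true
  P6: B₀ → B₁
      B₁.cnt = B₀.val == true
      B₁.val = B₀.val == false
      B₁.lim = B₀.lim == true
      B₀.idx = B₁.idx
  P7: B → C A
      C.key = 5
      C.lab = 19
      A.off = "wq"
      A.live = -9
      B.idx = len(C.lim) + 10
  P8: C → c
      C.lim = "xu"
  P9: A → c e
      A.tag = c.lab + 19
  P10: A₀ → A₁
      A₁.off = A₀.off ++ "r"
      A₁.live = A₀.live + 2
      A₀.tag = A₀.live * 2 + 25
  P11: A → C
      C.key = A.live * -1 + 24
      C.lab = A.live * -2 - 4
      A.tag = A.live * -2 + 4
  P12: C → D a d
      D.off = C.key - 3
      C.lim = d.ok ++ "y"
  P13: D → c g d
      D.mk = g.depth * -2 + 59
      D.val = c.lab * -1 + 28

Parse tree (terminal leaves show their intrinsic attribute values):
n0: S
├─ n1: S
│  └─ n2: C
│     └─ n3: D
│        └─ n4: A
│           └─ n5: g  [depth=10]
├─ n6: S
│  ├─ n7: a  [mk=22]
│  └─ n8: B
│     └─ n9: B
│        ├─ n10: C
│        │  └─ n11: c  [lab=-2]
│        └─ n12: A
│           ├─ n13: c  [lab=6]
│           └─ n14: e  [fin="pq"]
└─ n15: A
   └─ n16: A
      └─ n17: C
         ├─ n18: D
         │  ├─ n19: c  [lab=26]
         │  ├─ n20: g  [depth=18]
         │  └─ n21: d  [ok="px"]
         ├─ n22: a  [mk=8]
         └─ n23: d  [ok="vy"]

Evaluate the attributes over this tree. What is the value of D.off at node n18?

1. n2.key = 19  [19]
2. n2.lab = 1  [1]
3. n3.off = -6  [-6]
4. n4.off = "kk"  ["kk"]
5. n4.live = 29  [D.off * -1 + 23]
6. n5.depth = 10  [terminal]
7. n4.tag = 6  [g.depth + A.live - 33]
8. n3.mk = -5  [A.tag - 11]
9. n3.val = 13  [A.tag + 7]
10. n2.lim = "yn"  ["yn"]
11. n1.hot = 10  [len(C.lim) + 8]
12. n1.ok = false  [false]
13. n7.mk = 22  [terminal]
14. n8.cnt = true  [a.mk > 21]
15. n8.val = true  [a.mk > 21]
16. n8.lim = true  [a.mk > 21]
17. n9.cnt = true  [B₀.val == true]
18. n9.val = false  [B₀.val == false]
19. n9.lim = true  [B₀.lim == true]
20. n10.key = 5  [5]
21. n10.lab = 19  [19]
22. n11.lab = -2  [terminal]
23. n10.lim = "xu"  ["xu"]
24. n12.off = "wq"  ["wq"]
25. n12.live = -9  [-9]
26. n13.lab = 6  [terminal]
27. n14.fin = "pq"  [terminal]
28. n12.tag = 25  [c.lab + 19]
29. n9.idx = 12  [len(C.lim) + 10]
30. n8.idx = 12  [B₁.idx]
31. n6.hot = -8  [a.mk - 30]
32. n6.ok = true  [true]
33. n15.off = "vu"  ["vu"]
34. n15.live = -7  [(if S₁.ok then S₂.hot else S₁.hot) - 17]
35. n16.off = "vur"  [A₀.off ++ "r"]
36. n16.live = -5  [A₀.live + 2]
37. n17.key = 29  [A.live * -1 + 24]
38. n17.lab = 6  [A.live * -2 - 4]
39. n18.off = 26  [C.key - 3]
40. n19.lab = 26  [terminal]
41. n20.depth = 18  [terminal]
42. n21.ok = "px"  [terminal]
43. n18.mk = 23  [g.depth * -2 + 59]
44. n18.val = 2  [c.lab * -1 + 28]
45. n22.mk = 8  [terminal]
46. n23.ok = "vy"  [terminal]
47. n17.lim = "vyy"  [d.ok ++ "y"]
48. n16.tag = 14  [A.live * -2 + 4]
49. n15.tag = 11  [A₀.live * 2 + 25]
50. n0.hot = 25  [S₂.hot * -2 + 9]
51. n0.ok = false  [S₁.ok == true]

26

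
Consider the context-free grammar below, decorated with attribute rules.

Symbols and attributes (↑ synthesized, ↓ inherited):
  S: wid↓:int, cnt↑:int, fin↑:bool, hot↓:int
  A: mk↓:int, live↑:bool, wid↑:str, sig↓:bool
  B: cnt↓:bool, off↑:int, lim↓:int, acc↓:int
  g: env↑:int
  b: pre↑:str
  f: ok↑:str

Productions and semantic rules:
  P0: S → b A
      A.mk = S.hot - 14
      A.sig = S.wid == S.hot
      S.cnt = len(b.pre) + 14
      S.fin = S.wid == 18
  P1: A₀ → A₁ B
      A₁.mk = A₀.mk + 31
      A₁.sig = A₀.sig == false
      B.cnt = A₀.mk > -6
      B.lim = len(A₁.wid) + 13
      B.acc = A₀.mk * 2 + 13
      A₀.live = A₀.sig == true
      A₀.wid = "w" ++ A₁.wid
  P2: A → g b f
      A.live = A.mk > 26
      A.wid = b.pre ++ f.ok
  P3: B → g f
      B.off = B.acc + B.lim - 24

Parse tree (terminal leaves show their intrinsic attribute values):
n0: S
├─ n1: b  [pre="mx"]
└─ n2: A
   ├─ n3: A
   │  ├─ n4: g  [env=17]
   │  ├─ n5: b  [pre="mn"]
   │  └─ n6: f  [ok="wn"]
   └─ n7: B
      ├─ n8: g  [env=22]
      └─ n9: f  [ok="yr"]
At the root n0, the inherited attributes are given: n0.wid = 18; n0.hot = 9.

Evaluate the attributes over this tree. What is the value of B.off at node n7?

1. n0.wid = 18  [given at root]
2. n0.hot = 9  [given at root]
3. n1.pre = "mx"  [terminal]
4. n2.mk = -5  [S.hot - 14]
5. n2.sig = false  [S.wid == S.hot]
6. n3.mk = 26  [A₀.mk + 31]
7. n3.sig = true  [A₀.sig == false]
8. n4.env = 17  [terminal]
9. n5.pre = "mn"  [terminal]
10. n6.ok = "wn"  [terminal]
11. n3.live = false  [A.mk > 26]
12. n3.wid = "mnwn"  [b.pre ++ f.ok]
13. n7.cnt = true  [A₀.mk > -6]
14. n7.lim = 17  [len(A₁.wid) + 13]
15. n7.acc = 3  [A₀.mk * 2 + 13]
16. n8.env = 22  [terminal]
17. n9.ok = "yr"  [terminal]
18. n7.off = -4  [B.acc + B.lim - 24]
19. n2.live = false  [A₀.sig == true]
20. n2.wid = "wmnwn"  ["w" ++ A₁.wid]
21. n0.cnt = 16  [len(b.pre) + 14]
22. n0.fin = true  [S.wid == 18]

-4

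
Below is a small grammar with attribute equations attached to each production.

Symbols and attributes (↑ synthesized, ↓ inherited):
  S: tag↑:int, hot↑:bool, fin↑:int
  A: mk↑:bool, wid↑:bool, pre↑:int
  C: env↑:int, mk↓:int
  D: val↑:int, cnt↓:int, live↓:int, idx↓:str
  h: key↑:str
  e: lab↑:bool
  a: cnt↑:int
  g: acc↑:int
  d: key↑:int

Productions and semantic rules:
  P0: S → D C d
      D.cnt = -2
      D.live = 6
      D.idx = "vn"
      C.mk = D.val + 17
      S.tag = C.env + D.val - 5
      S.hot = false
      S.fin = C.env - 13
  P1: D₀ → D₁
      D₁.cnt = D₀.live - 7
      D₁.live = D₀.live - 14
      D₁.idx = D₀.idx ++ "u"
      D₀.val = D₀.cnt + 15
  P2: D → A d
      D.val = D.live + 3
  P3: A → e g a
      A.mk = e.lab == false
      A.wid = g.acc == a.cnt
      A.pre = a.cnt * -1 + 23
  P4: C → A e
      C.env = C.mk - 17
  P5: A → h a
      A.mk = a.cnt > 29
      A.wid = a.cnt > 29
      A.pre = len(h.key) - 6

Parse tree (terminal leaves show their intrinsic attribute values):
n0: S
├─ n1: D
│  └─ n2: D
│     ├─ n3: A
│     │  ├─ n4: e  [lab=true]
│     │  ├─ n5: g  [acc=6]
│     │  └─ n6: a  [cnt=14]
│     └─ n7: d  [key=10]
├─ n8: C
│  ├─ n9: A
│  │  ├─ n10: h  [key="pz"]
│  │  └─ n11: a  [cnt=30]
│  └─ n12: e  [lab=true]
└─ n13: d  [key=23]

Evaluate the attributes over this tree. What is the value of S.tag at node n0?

1. n1.cnt = -2  [-2]
2. n1.live = 6  [6]
3. n1.idx = "vn"  ["vn"]
4. n2.cnt = -1  [D₀.live - 7]
5. n2.live = -8  [D₀.live - 14]
6. n2.idx = "vnu"  [D₀.idx ++ "u"]
7. n4.lab = true  [terminal]
8. n5.acc = 6  [terminal]
9. n6.cnt = 14  [terminal]
10. n3.mk = false  [e.lab == false]
11. n3.wid = false  [g.acc == a.cnt]
12. n3.pre = 9  [a.cnt * -1 + 23]
13. n7.key = 10  [terminal]
14. n2.val = -5  [D.live + 3]
15. n1.val = 13  [D₀.cnt + 15]
16. n8.mk = 30  [D.val + 17]
17. n10.key = "pz"  [terminal]
18. n11.cnt = 30  [terminal]
19. n9.mk = true  [a.cnt > 29]
20. n9.wid = true  [a.cnt > 29]
21. n9.pre = -4  [len(h.key) - 6]
22. n12.lab = true  [terminal]
23. n8.env = 13  [C.mk - 17]
24. n13.key = 23  [terminal]
25. n0.tag = 21  [C.env + D.val - 5]
26. n0.hot = false  [false]
27. n0.fin = 0  [C.env - 13]

21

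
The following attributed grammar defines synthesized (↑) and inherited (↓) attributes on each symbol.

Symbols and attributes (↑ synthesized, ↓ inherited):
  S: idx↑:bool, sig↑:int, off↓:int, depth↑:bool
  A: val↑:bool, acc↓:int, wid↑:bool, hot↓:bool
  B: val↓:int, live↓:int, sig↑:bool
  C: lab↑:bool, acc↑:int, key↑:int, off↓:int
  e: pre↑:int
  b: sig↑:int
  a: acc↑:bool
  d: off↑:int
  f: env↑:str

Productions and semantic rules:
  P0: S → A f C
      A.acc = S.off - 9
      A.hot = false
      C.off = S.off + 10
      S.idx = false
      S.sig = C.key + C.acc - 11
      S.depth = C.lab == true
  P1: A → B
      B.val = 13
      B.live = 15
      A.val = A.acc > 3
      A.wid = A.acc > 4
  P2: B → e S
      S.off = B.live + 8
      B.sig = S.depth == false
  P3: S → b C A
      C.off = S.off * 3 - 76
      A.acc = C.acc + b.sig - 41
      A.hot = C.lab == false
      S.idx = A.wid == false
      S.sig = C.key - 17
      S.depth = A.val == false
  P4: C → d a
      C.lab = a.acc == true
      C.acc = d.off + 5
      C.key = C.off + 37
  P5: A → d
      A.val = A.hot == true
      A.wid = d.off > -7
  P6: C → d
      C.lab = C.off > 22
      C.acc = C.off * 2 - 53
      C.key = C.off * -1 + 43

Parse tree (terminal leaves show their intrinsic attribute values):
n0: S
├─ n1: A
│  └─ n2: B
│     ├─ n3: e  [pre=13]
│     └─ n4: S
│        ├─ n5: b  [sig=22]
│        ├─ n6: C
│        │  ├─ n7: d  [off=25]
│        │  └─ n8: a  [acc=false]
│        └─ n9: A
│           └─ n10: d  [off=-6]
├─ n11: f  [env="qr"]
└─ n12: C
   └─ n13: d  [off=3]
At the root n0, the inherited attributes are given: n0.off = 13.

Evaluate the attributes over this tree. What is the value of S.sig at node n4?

13

1. n0.off = 13  [given at root]
2. n1.acc = 4  [S.off - 9]
3. n1.hot = false  [false]
4. n2.val = 13  [13]
5. n2.live = 15  [15]
6. n3.pre = 13  [terminal]
7. n4.off = 23  [B.live + 8]
8. n5.sig = 22  [terminal]
9. n6.off = -7  [S.off * 3 - 76]
10. n7.off = 25  [terminal]
11. n8.acc = false  [terminal]
12. n6.lab = false  [a.acc == true]
13. n6.acc = 30  [d.off + 5]
14. n6.key = 30  [C.off + 37]
15. n9.acc = 11  [C.acc + b.sig - 41]
16. n9.hot = true  [C.lab == false]
17. n10.off = -6  [terminal]
18. n9.val = true  [A.hot == true]
19. n9.wid = true  [d.off > -7]
20. n4.idx = false  [A.wid == false]
21. n4.sig = 13  [C.key - 17]
22. n4.depth = false  [A.val == false]
23. n2.sig = true  [S.depth == false]
24. n1.val = true  [A.acc > 3]
25. n1.wid = false  [A.acc > 4]
26. n11.env = "qr"  [terminal]
27. n12.off = 23  [S.off + 10]
28. n13.off = 3  [terminal]
29. n12.lab = true  [C.off > 22]
30. n12.acc = -7  [C.off * 2 - 53]
31. n12.key = 20  [C.off * -1 + 43]
32. n0.idx = false  [false]
33. n0.sig = 2  [C.key + C.acc - 11]
34. n0.depth = true  [C.lab == true]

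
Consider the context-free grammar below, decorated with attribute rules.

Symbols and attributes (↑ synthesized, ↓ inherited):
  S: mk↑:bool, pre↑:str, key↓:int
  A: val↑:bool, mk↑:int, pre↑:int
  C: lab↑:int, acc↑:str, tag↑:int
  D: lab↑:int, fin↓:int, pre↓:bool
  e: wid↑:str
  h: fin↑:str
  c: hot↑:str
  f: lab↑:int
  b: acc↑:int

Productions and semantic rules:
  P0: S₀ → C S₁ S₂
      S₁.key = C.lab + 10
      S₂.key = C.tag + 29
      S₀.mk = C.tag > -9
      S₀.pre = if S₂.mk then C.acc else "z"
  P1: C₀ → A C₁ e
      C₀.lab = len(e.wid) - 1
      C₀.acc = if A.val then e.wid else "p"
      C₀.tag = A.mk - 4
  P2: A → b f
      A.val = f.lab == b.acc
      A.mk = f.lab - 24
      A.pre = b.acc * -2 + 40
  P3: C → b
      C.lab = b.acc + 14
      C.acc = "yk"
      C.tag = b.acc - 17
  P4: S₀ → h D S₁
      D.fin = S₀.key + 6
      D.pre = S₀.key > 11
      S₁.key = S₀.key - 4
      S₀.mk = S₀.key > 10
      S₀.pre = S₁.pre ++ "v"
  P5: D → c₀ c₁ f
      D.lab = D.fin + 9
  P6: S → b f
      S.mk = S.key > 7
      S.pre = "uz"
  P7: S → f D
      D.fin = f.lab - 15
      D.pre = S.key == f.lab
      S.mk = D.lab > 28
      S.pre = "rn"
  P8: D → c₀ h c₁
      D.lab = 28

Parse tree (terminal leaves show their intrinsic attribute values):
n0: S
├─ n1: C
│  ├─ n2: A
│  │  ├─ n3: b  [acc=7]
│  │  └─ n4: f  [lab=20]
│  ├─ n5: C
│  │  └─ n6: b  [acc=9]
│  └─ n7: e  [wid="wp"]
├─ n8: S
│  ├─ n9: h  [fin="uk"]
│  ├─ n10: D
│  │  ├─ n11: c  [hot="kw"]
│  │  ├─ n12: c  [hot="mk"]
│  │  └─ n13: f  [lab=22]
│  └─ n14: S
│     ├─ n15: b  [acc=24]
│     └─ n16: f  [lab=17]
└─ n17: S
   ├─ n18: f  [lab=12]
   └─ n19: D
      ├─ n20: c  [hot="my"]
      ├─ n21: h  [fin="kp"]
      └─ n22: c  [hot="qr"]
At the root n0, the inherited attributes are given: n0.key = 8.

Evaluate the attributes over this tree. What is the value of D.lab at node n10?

1. n0.key = 8  [given at root]
2. n3.acc = 7  [terminal]
3. n4.lab = 20  [terminal]
4. n2.val = false  [f.lab == b.acc]
5. n2.mk = -4  [f.lab - 24]
6. n2.pre = 26  [b.acc * -2 + 40]
7. n6.acc = 9  [terminal]
8. n5.lab = 23  [b.acc + 14]
9. n5.acc = "yk"  ["yk"]
10. n5.tag = -8  [b.acc - 17]
11. n7.wid = "wp"  [terminal]
12. n1.lab = 1  [len(e.wid) - 1]
13. n1.acc = "p"  [if A.val then e.wid else "p"]
14. n1.tag = -8  [A.mk - 4]
15. n8.key = 11  [C.lab + 10]
16. n9.fin = "uk"  [terminal]
17. n10.fin = 17  [S₀.key + 6]
18. n10.pre = false  [S₀.key > 11]
19. n11.hot = "kw"  [terminal]
20. n12.hot = "mk"  [terminal]
21. n13.lab = 22  [terminal]
22. n10.lab = 26  [D.fin + 9]
23. n14.key = 7  [S₀.key - 4]
24. n15.acc = 24  [terminal]
25. n16.lab = 17  [terminal]
26. n14.mk = false  [S.key > 7]
27. n14.pre = "uz"  ["uz"]
28. n8.mk = true  [S₀.key > 10]
29. n8.pre = "uzv"  [S₁.pre ++ "v"]
30. n17.key = 21  [C.tag + 29]
31. n18.lab = 12  [terminal]
32. n19.fin = -3  [f.lab - 15]
33. n19.pre = false  [S.key == f.lab]
34. n20.hot = "my"  [terminal]
35. n21.fin = "kp"  [terminal]
36. n22.hot = "qr"  [terminal]
37. n19.lab = 28  [28]
38. n17.mk = false  [D.lab > 28]
39. n17.pre = "rn"  ["rn"]
40. n0.mk = true  [C.tag > -9]
41. n0.pre = "z"  [if S₂.mk then C.acc else "z"]

26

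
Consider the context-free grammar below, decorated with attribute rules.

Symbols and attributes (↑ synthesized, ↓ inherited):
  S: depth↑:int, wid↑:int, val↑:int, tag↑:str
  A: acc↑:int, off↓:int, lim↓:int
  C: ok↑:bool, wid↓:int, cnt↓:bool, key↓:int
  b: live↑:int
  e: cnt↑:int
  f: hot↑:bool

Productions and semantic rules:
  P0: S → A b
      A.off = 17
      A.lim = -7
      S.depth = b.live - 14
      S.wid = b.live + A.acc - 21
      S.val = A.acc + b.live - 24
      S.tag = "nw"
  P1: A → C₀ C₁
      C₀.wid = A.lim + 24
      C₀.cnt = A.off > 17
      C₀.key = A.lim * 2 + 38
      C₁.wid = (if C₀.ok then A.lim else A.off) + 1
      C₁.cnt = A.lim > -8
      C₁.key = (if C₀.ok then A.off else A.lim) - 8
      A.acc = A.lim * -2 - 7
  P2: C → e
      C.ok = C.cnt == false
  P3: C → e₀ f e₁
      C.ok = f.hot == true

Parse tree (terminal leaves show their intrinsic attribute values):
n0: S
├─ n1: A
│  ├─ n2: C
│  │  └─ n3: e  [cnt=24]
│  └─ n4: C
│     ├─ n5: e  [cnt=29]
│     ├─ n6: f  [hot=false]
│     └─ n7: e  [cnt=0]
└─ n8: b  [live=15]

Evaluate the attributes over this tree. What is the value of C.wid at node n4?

-6

1. n1.off = 17  [17]
2. n1.lim = -7  [-7]
3. n2.wid = 17  [A.lim + 24]
4. n2.cnt = false  [A.off > 17]
5. n2.key = 24  [A.lim * 2 + 38]
6. n3.cnt = 24  [terminal]
7. n2.ok = true  [C.cnt == false]
8. n4.wid = -6  [(if C₀.ok then A.lim else A.off) + 1]
9. n4.cnt = true  [A.lim > -8]
10. n4.key = 9  [(if C₀.ok then A.off else A.lim) - 8]
11. n5.cnt = 29  [terminal]
12. n6.hot = false  [terminal]
13. n7.cnt = 0  [terminal]
14. n4.ok = false  [f.hot == true]
15. n1.acc = 7  [A.lim * -2 - 7]
16. n8.live = 15  [terminal]
17. n0.depth = 1  [b.live - 14]
18. n0.wid = 1  [b.live + A.acc - 21]
19. n0.val = -2  [A.acc + b.live - 24]
20. n0.tag = "nw"  ["nw"]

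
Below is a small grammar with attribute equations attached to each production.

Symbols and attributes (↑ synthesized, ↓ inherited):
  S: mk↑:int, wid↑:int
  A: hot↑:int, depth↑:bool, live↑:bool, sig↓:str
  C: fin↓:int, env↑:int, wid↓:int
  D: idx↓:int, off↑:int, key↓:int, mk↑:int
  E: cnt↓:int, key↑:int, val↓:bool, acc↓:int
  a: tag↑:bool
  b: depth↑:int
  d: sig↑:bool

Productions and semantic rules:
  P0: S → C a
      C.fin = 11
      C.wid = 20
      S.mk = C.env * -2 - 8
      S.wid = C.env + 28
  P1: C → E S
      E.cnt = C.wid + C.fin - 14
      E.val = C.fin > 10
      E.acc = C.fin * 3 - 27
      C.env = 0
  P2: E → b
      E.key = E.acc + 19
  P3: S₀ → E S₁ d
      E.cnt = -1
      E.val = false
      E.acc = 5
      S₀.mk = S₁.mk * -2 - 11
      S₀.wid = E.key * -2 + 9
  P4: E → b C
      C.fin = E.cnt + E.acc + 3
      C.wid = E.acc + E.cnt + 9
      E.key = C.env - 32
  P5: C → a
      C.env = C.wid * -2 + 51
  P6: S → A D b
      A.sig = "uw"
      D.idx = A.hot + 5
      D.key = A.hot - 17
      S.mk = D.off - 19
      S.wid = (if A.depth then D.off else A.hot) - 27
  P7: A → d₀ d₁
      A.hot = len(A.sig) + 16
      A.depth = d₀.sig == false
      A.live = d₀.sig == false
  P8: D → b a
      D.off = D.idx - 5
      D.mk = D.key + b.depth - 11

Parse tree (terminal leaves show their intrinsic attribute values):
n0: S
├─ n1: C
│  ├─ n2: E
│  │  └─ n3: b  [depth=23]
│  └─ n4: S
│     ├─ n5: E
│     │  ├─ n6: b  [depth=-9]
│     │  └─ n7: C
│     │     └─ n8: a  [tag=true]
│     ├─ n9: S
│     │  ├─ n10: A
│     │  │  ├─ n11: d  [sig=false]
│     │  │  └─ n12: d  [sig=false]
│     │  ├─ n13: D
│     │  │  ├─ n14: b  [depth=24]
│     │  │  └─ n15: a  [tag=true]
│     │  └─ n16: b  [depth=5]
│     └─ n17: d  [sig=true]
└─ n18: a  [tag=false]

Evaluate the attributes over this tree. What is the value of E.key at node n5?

1. n1.fin = 11  [11]
2. n1.wid = 20  [20]
3. n2.cnt = 17  [C.wid + C.fin - 14]
4. n2.val = true  [C.fin > 10]
5. n2.acc = 6  [C.fin * 3 - 27]
6. n3.depth = 23  [terminal]
7. n2.key = 25  [E.acc + 19]
8. n5.cnt = -1  [-1]
9. n5.val = false  [false]
10. n5.acc = 5  [5]
11. n6.depth = -9  [terminal]
12. n7.fin = 7  [E.cnt + E.acc + 3]
13. n7.wid = 13  [E.acc + E.cnt + 9]
14. n8.tag = true  [terminal]
15. n7.env = 25  [C.wid * -2 + 51]
16. n5.key = -7  [C.env - 32]
17. n10.sig = "uw"  ["uw"]
18. n11.sig = false  [terminal]
19. n12.sig = false  [terminal]
20. n10.hot = 18  [len(A.sig) + 16]
21. n10.depth = true  [d₀.sig == false]
22. n10.live = true  [d₀.sig == false]
23. n13.idx = 23  [A.hot + 5]
24. n13.key = 1  [A.hot - 17]
25. n14.depth = 24  [terminal]
26. n15.tag = true  [terminal]
27. n13.off = 18  [D.idx - 5]
28. n13.mk = 14  [D.key + b.depth - 11]
29. n16.depth = 5  [terminal]
30. n9.mk = -1  [D.off - 19]
31. n9.wid = -9  [(if A.depth then D.off else A.hot) - 27]
32. n17.sig = true  [terminal]
33. n4.mk = -9  [S₁.mk * -2 - 11]
34. n4.wid = 23  [E.key * -2 + 9]
35. n1.env = 0  [0]
36. n18.tag = false  [terminal]
37. n0.mk = -8  [C.env * -2 - 8]
38. n0.wid = 28  [C.env + 28]

-7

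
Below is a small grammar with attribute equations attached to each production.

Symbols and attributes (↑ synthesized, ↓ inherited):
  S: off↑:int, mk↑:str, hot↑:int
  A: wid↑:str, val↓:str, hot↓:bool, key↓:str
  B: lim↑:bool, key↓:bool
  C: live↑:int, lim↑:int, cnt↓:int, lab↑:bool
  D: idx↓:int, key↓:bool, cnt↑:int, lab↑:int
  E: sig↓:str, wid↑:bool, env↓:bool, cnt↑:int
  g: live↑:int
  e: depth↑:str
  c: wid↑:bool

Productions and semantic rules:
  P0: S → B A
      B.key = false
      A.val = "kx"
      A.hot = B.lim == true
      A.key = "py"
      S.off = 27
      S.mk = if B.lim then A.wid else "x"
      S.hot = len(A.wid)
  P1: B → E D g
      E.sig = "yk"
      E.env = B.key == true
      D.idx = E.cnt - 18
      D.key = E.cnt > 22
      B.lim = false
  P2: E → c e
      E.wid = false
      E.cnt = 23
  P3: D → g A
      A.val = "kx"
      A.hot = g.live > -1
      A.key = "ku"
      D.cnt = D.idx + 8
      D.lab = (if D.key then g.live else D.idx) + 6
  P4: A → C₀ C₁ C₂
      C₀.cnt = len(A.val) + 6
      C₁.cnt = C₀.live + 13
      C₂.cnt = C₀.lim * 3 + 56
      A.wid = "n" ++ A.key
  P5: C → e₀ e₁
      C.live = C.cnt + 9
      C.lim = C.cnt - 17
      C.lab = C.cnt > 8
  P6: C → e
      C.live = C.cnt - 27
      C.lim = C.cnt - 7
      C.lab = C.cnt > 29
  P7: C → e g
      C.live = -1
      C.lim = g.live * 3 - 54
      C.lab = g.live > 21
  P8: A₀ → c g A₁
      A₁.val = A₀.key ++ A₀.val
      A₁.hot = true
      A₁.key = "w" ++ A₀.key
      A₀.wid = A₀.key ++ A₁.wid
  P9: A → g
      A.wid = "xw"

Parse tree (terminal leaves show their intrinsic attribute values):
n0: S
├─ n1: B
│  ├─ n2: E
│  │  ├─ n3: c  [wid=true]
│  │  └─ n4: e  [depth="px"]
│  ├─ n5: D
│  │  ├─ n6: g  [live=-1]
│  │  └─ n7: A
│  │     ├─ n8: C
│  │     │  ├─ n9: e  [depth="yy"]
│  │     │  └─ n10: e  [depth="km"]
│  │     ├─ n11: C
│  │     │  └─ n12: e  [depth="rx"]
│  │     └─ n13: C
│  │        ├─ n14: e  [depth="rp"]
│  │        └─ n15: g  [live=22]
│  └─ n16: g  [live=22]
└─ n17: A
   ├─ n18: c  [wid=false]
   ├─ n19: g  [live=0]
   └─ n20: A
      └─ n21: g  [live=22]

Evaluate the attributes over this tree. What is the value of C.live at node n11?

1. n1.key = false  [false]
2. n2.sig = "yk"  ["yk"]
3. n2.env = false  [B.key == true]
4. n3.wid = true  [terminal]
5. n4.depth = "px"  [terminal]
6. n2.wid = false  [false]
7. n2.cnt = 23  [23]
8. n5.idx = 5  [E.cnt - 18]
9. n5.key = true  [E.cnt > 22]
10. n6.live = -1  [terminal]
11. n7.val = "kx"  ["kx"]
12. n7.hot = false  [g.live > -1]
13. n7.key = "ku"  ["ku"]
14. n8.cnt = 8  [len(A.val) + 6]
15. n9.depth = "yy"  [terminal]
16. n10.depth = "km"  [terminal]
17. n8.live = 17  [C.cnt + 9]
18. n8.lim = -9  [C.cnt - 17]
19. n8.lab = false  [C.cnt > 8]
20. n11.cnt = 30  [C₀.live + 13]
21. n12.depth = "rx"  [terminal]
22. n11.live = 3  [C.cnt - 27]
23. n11.lim = 23  [C.cnt - 7]
24. n11.lab = true  [C.cnt > 29]
25. n13.cnt = 29  [C₀.lim * 3 + 56]
26. n14.depth = "rp"  [terminal]
27. n15.live = 22  [terminal]
28. n13.live = -1  [-1]
29. n13.lim = 12  [g.live * 3 - 54]
30. n13.lab = true  [g.live > 21]
31. n7.wid = "nku"  ["n" ++ A.key]
32. n5.cnt = 13  [D.idx + 8]
33. n5.lab = 5  [(if D.key then g.live else D.idx) + 6]
34. n16.live = 22  [terminal]
35. n1.lim = false  [false]
36. n17.val = "kx"  ["kx"]
37. n17.hot = false  [B.lim == true]
38. n17.key = "py"  ["py"]
39. n18.wid = false  [terminal]
40. n19.live = 0  [terminal]
41. n20.val = "pykx"  [A₀.key ++ A₀.val]
42. n20.hot = true  [true]
43. n20.key = "wpy"  ["w" ++ A₀.key]
44. n21.live = 22  [terminal]
45. n20.wid = "xw"  ["xw"]
46. n17.wid = "pyxw"  [A₀.key ++ A₁.wid]
47. n0.off = 27  [27]
48. n0.mk = "x"  [if B.lim then A.wid else "x"]
49. n0.hot = 4  [len(A.wid)]

3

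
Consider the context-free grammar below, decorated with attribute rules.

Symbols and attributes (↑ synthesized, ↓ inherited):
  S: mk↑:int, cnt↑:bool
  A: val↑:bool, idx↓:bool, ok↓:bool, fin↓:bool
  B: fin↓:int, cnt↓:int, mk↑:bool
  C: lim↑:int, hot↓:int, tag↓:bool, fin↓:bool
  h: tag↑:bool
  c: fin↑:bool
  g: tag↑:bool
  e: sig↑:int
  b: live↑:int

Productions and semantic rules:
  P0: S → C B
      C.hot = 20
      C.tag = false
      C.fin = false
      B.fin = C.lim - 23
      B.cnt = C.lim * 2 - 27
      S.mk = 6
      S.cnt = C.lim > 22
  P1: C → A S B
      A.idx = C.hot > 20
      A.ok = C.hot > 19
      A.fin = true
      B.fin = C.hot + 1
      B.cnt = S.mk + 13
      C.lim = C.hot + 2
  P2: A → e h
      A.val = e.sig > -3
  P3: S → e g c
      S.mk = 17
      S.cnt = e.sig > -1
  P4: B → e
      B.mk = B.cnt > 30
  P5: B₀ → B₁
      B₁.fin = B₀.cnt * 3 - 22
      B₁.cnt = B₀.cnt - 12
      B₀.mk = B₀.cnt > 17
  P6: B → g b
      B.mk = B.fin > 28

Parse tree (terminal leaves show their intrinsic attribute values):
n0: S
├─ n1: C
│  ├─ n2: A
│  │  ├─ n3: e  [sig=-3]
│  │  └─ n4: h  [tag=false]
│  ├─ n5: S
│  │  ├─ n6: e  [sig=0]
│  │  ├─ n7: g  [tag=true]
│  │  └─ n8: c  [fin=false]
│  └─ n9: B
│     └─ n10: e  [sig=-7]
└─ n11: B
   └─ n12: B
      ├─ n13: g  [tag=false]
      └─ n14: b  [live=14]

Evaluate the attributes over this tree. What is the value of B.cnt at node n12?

5

1. n1.hot = 20  [20]
2. n1.tag = false  [false]
3. n1.fin = false  [false]
4. n2.idx = false  [C.hot > 20]
5. n2.ok = true  [C.hot > 19]
6. n2.fin = true  [true]
7. n3.sig = -3  [terminal]
8. n4.tag = false  [terminal]
9. n2.val = false  [e.sig > -3]
10. n6.sig = 0  [terminal]
11. n7.tag = true  [terminal]
12. n8.fin = false  [terminal]
13. n5.mk = 17  [17]
14. n5.cnt = true  [e.sig > -1]
15. n9.fin = 21  [C.hot + 1]
16. n9.cnt = 30  [S.mk + 13]
17. n10.sig = -7  [terminal]
18. n9.mk = false  [B.cnt > 30]
19. n1.lim = 22  [C.hot + 2]
20. n11.fin = -1  [C.lim - 23]
21. n11.cnt = 17  [C.lim * 2 - 27]
22. n12.fin = 29  [B₀.cnt * 3 - 22]
23. n12.cnt = 5  [B₀.cnt - 12]
24. n13.tag = false  [terminal]
25. n14.live = 14  [terminal]
26. n12.mk = true  [B.fin > 28]
27. n11.mk = false  [B₀.cnt > 17]
28. n0.mk = 6  [6]
29. n0.cnt = false  [C.lim > 22]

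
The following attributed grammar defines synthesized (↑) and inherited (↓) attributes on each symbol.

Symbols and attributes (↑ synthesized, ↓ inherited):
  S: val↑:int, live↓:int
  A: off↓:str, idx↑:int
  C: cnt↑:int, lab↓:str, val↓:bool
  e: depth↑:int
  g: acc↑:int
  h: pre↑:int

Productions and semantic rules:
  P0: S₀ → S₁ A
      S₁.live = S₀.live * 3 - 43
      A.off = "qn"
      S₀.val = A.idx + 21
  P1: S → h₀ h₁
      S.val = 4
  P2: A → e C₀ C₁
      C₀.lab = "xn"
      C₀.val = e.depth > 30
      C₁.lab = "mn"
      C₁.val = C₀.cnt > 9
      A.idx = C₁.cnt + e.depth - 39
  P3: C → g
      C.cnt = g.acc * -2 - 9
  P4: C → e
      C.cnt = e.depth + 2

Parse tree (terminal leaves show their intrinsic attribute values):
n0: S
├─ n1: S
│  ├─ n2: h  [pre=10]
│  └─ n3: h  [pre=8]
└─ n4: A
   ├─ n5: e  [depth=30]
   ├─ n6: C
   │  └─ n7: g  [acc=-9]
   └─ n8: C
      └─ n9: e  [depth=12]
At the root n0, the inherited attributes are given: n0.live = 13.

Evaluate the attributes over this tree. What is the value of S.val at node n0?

26

1. n0.live = 13  [given at root]
2. n1.live = -4  [S₀.live * 3 - 43]
3. n2.pre = 10  [terminal]
4. n3.pre = 8  [terminal]
5. n1.val = 4  [4]
6. n4.off = "qn"  ["qn"]
7. n5.depth = 30  [terminal]
8. n6.lab = "xn"  ["xn"]
9. n6.val = false  [e.depth > 30]
10. n7.acc = -9  [terminal]
11. n6.cnt = 9  [g.acc * -2 - 9]
12. n8.lab = "mn"  ["mn"]
13. n8.val = false  [C₀.cnt > 9]
14. n9.depth = 12  [terminal]
15. n8.cnt = 14  [e.depth + 2]
16. n4.idx = 5  [C₁.cnt + e.depth - 39]
17. n0.val = 26  [A.idx + 21]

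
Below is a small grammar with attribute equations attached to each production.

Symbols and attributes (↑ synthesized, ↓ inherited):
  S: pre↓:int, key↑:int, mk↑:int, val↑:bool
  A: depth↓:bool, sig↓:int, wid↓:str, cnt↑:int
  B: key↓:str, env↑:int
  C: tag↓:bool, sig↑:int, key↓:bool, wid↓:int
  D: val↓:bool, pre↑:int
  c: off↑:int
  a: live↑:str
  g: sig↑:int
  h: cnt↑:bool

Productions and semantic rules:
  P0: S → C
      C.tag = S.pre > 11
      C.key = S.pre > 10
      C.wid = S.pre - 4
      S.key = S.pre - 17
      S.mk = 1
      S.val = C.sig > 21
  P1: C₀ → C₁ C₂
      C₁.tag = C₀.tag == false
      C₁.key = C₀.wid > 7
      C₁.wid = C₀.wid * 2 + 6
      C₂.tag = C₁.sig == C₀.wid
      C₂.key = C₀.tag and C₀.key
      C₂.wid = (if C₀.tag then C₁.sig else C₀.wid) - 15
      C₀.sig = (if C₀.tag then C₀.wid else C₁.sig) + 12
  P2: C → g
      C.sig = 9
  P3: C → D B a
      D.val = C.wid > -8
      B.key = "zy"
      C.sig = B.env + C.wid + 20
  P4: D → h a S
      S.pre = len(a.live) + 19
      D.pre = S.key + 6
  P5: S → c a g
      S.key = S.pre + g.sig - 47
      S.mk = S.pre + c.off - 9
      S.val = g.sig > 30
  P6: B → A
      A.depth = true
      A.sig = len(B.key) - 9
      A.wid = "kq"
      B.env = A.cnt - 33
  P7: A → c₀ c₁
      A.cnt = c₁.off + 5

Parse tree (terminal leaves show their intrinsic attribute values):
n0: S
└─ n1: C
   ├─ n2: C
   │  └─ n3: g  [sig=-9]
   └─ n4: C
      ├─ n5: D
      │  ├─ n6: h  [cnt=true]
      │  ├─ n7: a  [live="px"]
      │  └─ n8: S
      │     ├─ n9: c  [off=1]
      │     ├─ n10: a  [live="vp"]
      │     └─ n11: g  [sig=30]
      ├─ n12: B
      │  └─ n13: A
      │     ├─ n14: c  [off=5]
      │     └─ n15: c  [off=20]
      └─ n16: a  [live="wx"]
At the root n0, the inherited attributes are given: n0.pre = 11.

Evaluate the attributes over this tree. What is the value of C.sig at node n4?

4

1. n0.pre = 11  [given at root]
2. n1.tag = false  [S.pre > 11]
3. n1.key = true  [S.pre > 10]
4. n1.wid = 7  [S.pre - 4]
5. n2.tag = true  [C₀.tag == false]
6. n2.key = false  [C₀.wid > 7]
7. n2.wid = 20  [C₀.wid * 2 + 6]
8. n3.sig = -9  [terminal]
9. n2.sig = 9  [9]
10. n4.tag = false  [C₁.sig == C₀.wid]
11. n4.key = false  [C₀.tag and C₀.key]
12. n4.wid = -8  [(if C₀.tag then C₁.sig else C₀.wid) - 15]
13. n5.val = false  [C.wid > -8]
14. n6.cnt = true  [terminal]
15. n7.live = "px"  [terminal]
16. n8.pre = 21  [len(a.live) + 19]
17. n9.off = 1  [terminal]
18. n10.live = "vp"  [terminal]
19. n11.sig = 30  [terminal]
20. n8.key = 4  [S.pre + g.sig - 47]
21. n8.mk = 13  [S.pre + c.off - 9]
22. n8.val = false  [g.sig > 30]
23. n5.pre = 10  [S.key + 6]
24. n12.key = "zy"  ["zy"]
25. n13.depth = true  [true]
26. n13.sig = -7  [len(B.key) - 9]
27. n13.wid = "kq"  ["kq"]
28. n14.off = 5  [terminal]
29. n15.off = 20  [terminal]
30. n13.cnt = 25  [c₁.off + 5]
31. n12.env = -8  [A.cnt - 33]
32. n16.live = "wx"  [terminal]
33. n4.sig = 4  [B.env + C.wid + 20]
34. n1.sig = 21  [(if C₀.tag then C₀.wid else C₁.sig) + 12]
35. n0.key = -6  [S.pre - 17]
36. n0.mk = 1  [1]
37. n0.val = false  [C.sig > 21]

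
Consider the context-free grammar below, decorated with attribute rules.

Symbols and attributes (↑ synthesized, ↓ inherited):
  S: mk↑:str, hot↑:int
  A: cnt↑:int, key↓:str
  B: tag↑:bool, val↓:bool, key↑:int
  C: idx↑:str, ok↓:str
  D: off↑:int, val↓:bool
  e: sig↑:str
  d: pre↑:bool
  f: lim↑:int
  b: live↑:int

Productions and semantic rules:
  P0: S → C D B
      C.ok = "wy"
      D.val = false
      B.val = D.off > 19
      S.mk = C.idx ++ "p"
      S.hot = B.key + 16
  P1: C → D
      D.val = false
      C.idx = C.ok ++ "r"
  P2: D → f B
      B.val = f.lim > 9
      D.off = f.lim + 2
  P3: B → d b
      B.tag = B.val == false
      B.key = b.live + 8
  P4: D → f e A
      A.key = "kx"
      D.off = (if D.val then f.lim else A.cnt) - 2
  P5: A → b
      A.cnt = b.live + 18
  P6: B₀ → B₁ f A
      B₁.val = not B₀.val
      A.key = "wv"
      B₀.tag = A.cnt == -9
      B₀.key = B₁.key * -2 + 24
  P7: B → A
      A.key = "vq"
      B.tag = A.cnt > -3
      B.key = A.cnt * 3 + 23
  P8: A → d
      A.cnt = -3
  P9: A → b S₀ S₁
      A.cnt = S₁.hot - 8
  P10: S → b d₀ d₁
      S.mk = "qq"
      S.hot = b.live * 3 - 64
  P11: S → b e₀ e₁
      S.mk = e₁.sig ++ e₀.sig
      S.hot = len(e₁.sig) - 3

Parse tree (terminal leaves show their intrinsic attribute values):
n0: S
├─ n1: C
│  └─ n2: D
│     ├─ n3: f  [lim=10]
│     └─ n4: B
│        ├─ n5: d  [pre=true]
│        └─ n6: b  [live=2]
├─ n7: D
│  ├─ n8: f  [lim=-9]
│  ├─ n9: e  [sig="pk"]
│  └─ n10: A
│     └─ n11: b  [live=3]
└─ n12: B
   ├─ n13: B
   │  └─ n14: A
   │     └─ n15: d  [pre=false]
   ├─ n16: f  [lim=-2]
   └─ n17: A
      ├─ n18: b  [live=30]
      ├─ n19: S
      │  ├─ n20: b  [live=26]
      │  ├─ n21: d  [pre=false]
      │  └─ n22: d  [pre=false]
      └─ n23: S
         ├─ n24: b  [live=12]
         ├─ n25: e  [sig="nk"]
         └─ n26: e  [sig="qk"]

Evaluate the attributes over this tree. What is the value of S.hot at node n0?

1. n1.ok = "wy"  ["wy"]
2. n2.val = false  [false]
3. n3.lim = 10  [terminal]
4. n4.val = true  [f.lim > 9]
5. n5.pre = true  [terminal]
6. n6.live = 2  [terminal]
7. n4.tag = false  [B.val == false]
8. n4.key = 10  [b.live + 8]
9. n2.off = 12  [f.lim + 2]
10. n1.idx = "wyr"  [C.ok ++ "r"]
11. n7.val = false  [false]
12. n8.lim = -9  [terminal]
13. n9.sig = "pk"  [terminal]
14. n10.key = "kx"  ["kx"]
15. n11.live = 3  [terminal]
16. n10.cnt = 21  [b.live + 18]
17. n7.off = 19  [(if D.val then f.lim else A.cnt) - 2]
18. n12.val = false  [D.off > 19]
19. n13.val = true  [not B₀.val]
20. n14.key = "vq"  ["vq"]
21. n15.pre = false  [terminal]
22. n14.cnt = -3  [-3]
23. n13.tag = false  [A.cnt > -3]
24. n13.key = 14  [A.cnt * 3 + 23]
25. n16.lim = -2  [terminal]
26. n17.key = "wv"  ["wv"]
27. n18.live = 30  [terminal]
28. n20.live = 26  [terminal]
29. n21.pre = false  [terminal]
30. n22.pre = false  [terminal]
31. n19.mk = "qq"  ["qq"]
32. n19.hot = 14  [b.live * 3 - 64]
33. n24.live = 12  [terminal]
34. n25.sig = "nk"  [terminal]
35. n26.sig = "qk"  [terminal]
36. n23.mk = "qknk"  [e₁.sig ++ e₀.sig]
37. n23.hot = -1  [len(e₁.sig) - 3]
38. n17.cnt = -9  [S₁.hot - 8]
39. n12.tag = true  [A.cnt == -9]
40. n12.key = -4  [B₁.key * -2 + 24]
41. n0.mk = "wyrp"  [C.idx ++ "p"]
42. n0.hot = 12  [B.key + 16]

12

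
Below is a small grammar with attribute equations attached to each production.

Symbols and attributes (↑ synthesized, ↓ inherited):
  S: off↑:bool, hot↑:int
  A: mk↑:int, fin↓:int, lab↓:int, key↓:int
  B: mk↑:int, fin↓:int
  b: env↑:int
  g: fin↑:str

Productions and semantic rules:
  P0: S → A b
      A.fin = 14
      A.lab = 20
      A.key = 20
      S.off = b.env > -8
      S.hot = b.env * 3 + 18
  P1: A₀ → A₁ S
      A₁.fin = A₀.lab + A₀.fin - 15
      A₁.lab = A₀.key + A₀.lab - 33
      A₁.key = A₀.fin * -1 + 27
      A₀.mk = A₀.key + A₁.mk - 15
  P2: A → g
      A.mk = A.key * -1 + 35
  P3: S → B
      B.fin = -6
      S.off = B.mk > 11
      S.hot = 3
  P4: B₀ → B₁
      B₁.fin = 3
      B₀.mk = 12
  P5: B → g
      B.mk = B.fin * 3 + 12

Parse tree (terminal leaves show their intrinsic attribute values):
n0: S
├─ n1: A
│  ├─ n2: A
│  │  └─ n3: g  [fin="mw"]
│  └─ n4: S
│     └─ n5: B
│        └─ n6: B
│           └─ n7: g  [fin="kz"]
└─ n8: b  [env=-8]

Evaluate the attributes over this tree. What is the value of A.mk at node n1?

1. n1.fin = 14  [14]
2. n1.lab = 20  [20]
3. n1.key = 20  [20]
4. n2.fin = 19  [A₀.lab + A₀.fin - 15]
5. n2.lab = 7  [A₀.key + A₀.lab - 33]
6. n2.key = 13  [A₀.fin * -1 + 27]
7. n3.fin = "mw"  [terminal]
8. n2.mk = 22  [A.key * -1 + 35]
9. n5.fin = -6  [-6]
10. n6.fin = 3  [3]
11. n7.fin = "kz"  [terminal]
12. n6.mk = 21  [B.fin * 3 + 12]
13. n5.mk = 12  [12]
14. n4.off = true  [B.mk > 11]
15. n4.hot = 3  [3]
16. n1.mk = 27  [A₀.key + A₁.mk - 15]
17. n8.env = -8  [terminal]
18. n0.off = false  [b.env > -8]
19. n0.hot = -6  [b.env * 3 + 18]

27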